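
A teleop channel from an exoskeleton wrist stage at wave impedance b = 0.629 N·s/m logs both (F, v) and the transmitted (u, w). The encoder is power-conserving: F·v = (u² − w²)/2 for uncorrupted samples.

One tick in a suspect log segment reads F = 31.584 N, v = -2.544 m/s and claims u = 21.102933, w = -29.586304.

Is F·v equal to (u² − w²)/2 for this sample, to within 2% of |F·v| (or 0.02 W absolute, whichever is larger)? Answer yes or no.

F·v = 31.584×(-2.544) = -80.349696 W.
(u² − w²)/2 = (445.333781 − 875.349384)/2 = -215.007802 W.
|Δ| = 134.658106;  2% of max(1, |F·v|) = 1.606994.

no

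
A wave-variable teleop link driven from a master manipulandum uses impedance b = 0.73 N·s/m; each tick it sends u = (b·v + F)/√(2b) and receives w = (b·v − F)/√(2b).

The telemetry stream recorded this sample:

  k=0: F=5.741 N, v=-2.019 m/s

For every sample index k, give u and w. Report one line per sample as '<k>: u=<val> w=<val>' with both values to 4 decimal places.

0: u=3.5315 w=-5.9711

k=0: b·v=0.73×(-2.019)=-1.4739; √(2b)=1.2083; u=(-1.4739+5.741)/1.2083=3.5315, w=(-1.4739−5.741)/1.2083=-5.9711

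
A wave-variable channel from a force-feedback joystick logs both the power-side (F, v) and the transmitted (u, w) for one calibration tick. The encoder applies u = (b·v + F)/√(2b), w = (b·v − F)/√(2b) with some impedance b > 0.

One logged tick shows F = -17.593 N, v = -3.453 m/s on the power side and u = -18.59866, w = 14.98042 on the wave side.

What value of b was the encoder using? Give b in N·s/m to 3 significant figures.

u + w = -3.6182;  u + w = √(2b)·v, so √(2b) = -3.6182/(-3.453) = 1.0479.
b = (√(2b))²/2 = 1.0980/2 = 0.5490.
(Check via u − w = 2F/√(2b): u − w = -33.5791, 2F/√(2b) = -33.5791.)

b = 0.549 N·s/m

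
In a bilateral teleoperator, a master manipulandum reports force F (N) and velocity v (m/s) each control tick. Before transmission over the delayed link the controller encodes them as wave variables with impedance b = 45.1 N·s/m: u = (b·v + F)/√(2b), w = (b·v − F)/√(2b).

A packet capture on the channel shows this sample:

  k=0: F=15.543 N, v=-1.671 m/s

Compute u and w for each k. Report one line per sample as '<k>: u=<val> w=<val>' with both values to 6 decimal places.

0: u=-6.298492 w=-9.571610

k=0: b·v=45.1×(-1.671)=-75.362100; √(2b)=9.497368; u=(-75.362100+15.543)/9.497368=-6.298492, w=(-75.362100−15.543)/9.497368=-9.571610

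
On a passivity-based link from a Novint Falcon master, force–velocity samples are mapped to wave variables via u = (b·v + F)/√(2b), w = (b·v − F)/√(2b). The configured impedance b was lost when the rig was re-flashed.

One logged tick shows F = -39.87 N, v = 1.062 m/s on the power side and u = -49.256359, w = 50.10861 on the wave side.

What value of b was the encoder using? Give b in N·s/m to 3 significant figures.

u + w = 0.852251;  u + w = √(2b)·v, so √(2b) = 0.852251/1.062 = 0.802496.
b = (√(2b))²/2 = 0.644000/2 = 0.322000.
(Check via u − w = 2F/√(2b): u − w = -99.364969, 2F/√(2b) = -99.364952.)

b = 0.322 N·s/m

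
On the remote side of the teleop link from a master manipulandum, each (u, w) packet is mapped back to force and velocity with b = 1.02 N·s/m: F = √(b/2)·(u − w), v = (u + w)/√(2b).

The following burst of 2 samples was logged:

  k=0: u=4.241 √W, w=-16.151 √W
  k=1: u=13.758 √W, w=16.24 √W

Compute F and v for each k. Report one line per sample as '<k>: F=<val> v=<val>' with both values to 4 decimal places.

k=0: u−w=20.3920, u+w=-11.9100; √(b/2)=0.7141, √(2b)=1.4283; F=0.7141×20.392=14.5628, v=-11.9100/1.4283=-8.3387
k=1: u−w=-2.4820, u+w=29.9980; √(b/2)=0.7141, √(2b)=1.4283; F=0.7141×(-2.482)=-1.7725, v=29.9980/1.4283=21.0028

0: F=14.5628 v=-8.3387
1: F=-1.7725 v=21.0028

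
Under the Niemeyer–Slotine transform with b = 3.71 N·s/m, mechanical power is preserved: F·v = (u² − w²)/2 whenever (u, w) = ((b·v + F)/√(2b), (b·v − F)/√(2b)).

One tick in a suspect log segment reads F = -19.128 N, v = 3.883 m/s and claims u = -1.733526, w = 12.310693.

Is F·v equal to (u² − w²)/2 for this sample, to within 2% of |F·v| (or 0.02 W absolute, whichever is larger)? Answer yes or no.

yes

F·v = (-19.128)×3.883 = -74.274024 W.
(u² − w²)/2 = (3.005112 − 151.553162)/2 = -74.274025 W.
|Δ| = 0.000001;  2% of max(1, |F·v|) = 1.485480.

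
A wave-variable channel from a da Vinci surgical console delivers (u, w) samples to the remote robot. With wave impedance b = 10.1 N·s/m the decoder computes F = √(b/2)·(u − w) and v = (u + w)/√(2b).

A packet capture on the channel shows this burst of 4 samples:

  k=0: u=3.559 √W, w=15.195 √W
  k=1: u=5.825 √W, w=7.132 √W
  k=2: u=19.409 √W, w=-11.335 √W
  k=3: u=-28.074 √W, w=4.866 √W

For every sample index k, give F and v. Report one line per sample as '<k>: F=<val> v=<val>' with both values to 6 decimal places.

k=0: u−w=-11.636000, u+w=18.754000; √(b/2)=2.247221, √(2b)=4.494441; F=2.247221×(-11.636)=-26.148658, v=18.754000/4.494441=4.172710
k=1: u−w=-1.307000, u+w=12.957000; √(b/2)=2.247221, √(2b)=4.494441; F=2.247221×(-1.307)=-2.937117, v=12.957000/4.494441=2.882895
k=2: u−w=30.744000, u+w=8.074000; √(b/2)=2.247221, √(2b)=4.494441; F=2.247221×30.744=69.088547, v=8.074000/4.494441=1.796441
k=3: u−w=-32.940000, u+w=-23.208000; √(b/2)=2.247221, √(2b)=4.494441; F=2.247221×(-32.94)=-74.023443, v=-23.208000/4.494441=-5.163712

0: F=-26.148658 v=4.172710
1: F=-2.937117 v=2.882895
2: F=69.088547 v=1.796441
3: F=-74.023443 v=-5.163712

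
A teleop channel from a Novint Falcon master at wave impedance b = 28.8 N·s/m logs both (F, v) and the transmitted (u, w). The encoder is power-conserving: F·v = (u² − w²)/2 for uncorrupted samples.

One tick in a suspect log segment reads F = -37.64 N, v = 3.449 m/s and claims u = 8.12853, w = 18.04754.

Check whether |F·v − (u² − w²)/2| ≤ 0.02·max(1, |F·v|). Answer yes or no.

F·v = (-37.64)×3.449 = -129.8204 W.
(u² − w²)/2 = (66.0730 − 325.7137)/2 = -129.8204 W.
|Δ| = 0.0000;  2% of max(1, |F·v|) = 2.5964.

yes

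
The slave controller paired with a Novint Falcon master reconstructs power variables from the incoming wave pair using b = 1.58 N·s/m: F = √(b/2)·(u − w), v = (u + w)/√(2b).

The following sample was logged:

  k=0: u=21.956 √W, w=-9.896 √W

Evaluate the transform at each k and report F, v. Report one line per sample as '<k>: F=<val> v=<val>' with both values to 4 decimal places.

0: F=28.3107 v=6.7843

k=0: u−w=31.8520, u+w=12.0600; √(b/2)=0.8888, √(2b)=1.7776; F=0.8888×31.852=28.3107, v=12.0600/1.7776=6.7843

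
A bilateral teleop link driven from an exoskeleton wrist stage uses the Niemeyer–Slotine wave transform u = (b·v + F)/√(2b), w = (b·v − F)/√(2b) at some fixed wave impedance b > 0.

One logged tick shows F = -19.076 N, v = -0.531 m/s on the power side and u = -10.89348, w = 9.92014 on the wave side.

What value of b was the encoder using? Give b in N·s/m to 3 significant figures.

b = 1.68 N·s/m

u + w = -0.9733;  u + w = √(2b)·v, so √(2b) = -0.9733/(-0.531) = 1.8330.
b = (√(2b))²/2 = 3.3600/2 = 1.6800.
(Check via u − w = 2F/√(2b): u − w = -20.8136, 2F/√(2b) = -20.8136.)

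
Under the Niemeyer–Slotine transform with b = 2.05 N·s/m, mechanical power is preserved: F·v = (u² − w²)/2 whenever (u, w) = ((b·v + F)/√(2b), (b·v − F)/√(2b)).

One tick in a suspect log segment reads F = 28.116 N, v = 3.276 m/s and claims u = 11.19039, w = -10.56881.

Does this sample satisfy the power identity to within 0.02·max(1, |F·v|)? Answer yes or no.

F·v = 28.116×3.276 = 92.1080 W.
(u² − w²)/2 = (125.2248 − 111.6997)/2 = 6.7625 W.
|Δ| = 85.3455;  2% of max(1, |F·v|) = 1.8422.

no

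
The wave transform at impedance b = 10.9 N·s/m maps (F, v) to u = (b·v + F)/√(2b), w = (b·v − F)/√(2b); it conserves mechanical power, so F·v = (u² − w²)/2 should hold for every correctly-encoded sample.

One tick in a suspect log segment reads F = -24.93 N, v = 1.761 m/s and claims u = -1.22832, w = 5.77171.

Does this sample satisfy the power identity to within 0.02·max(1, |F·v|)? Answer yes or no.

no

F·v = (-24.93)×1.761 = -43.90173 W.
(u² − w²)/2 = (1.50877 − 33.31264)/2 = -15.90193 W.
|Δ| = 27.99980;  2% of max(1, |F·v|) = 0.87803.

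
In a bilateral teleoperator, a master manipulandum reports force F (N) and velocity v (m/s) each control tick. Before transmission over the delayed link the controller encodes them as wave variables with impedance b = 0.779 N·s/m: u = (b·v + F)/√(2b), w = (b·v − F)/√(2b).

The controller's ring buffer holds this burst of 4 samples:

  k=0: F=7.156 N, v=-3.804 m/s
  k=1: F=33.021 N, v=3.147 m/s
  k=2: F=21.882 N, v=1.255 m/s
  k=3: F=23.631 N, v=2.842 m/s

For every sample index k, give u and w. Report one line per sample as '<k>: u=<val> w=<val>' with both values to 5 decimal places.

k=0: b·v=0.779×(-3.804)=-2.96332; √(2b)=1.24820; u=(-2.96332+7.156)/1.24820=3.35899, w=(-2.96332−7.156)/1.24820=-8.10714
k=1: b·v=0.779×3.147=2.45151; √(2b)=1.24820; u=(2.45151+33.021)/1.24820=28.41896, w=(2.45151−33.021)/1.24820=-24.49088
k=2: b·v=0.779×1.255=0.97764; √(2b)=1.24820; u=(0.97764+21.882)/1.24820=18.31411, w=(0.97764−21.882)/1.24820=-16.74762
k=3: b·v=0.779×2.842=2.21392; √(2b)=1.24820; u=(2.21392+23.631)/1.24820=20.70577, w=(2.21392−23.631)/1.24820=-17.15839

0: u=3.35899 w=-8.10714
1: u=28.41896 w=-24.49088
2: u=18.31411 w=-16.74762
3: u=20.70577 w=-17.15839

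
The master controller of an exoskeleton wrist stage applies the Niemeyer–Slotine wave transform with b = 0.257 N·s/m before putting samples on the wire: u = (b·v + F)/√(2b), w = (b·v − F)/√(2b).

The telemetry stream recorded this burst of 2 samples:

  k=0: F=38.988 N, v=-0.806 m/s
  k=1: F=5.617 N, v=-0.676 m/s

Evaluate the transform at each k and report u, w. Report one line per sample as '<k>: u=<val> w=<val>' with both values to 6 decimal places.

k=0: b·v=0.257×(-0.806)=-0.207142; √(2b)=0.716938; u=(-0.207142+38.988)/0.716938=54.092351, w=(-0.207142−38.988)/0.716938=-54.670203
k=1: b·v=0.257×(-0.676)=-0.173732; √(2b)=0.716938; u=(-0.173732+5.617)/0.716938=7.592384, w=(-0.173732−5.617)/0.716938=-8.077034

0: u=54.092351 w=-54.670203
1: u=7.592384 w=-8.077034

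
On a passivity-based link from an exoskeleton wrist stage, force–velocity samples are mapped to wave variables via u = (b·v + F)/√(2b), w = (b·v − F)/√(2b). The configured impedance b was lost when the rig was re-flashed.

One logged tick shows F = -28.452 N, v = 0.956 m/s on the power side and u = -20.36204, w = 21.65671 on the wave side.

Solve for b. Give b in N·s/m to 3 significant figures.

b = 0.917 N·s/m

u + w = 1.29467;  u + w = √(2b)·v, so √(2b) = 1.29467/0.956 = 1.35426.
b = (√(2b))²/2 = 1.83401/2 = 0.91701.
(Check via u − w = 2F/√(2b): u − w = -42.01875, 2F/√(2b) = -42.01860.)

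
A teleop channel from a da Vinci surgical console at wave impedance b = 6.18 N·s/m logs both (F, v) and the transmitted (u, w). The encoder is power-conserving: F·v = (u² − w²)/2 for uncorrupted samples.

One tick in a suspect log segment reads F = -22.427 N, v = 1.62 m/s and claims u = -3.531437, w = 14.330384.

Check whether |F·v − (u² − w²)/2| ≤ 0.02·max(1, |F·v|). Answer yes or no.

no

F·v = (-22.427)×1.62 = -36.331740 W.
(u² − w²)/2 = (12.471047 − 205.359906)/2 = -96.444429 W.
|Δ| = 60.112689;  2% of max(1, |F·v|) = 0.726635.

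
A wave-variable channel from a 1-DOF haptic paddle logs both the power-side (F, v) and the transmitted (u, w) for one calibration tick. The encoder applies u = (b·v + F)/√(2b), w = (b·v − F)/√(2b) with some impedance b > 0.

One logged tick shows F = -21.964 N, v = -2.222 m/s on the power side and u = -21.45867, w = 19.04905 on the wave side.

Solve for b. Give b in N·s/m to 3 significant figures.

u + w = -2.4096;  u + w = √(2b)·v, so √(2b) = -2.4096/(-2.222) = 1.0844.
b = (√(2b))²/2 = 1.1760/2 = 0.5880.
(Check via u − w = 2F/√(2b): u − w = -40.5077, 2F/√(2b) = -40.5076.)

b = 0.588 N·s/m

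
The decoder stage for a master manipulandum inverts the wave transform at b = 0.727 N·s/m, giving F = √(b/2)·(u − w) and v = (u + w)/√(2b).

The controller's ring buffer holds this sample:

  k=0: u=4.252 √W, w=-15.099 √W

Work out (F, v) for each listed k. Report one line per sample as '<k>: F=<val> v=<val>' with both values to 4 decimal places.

k=0: u−w=19.3510, u+w=-10.8470; √(b/2)=0.6029, √(2b)=1.2058; F=0.6029×19.351=11.6669, v=-10.8470/1.2058=-8.9955

0: F=11.6669 v=-8.9955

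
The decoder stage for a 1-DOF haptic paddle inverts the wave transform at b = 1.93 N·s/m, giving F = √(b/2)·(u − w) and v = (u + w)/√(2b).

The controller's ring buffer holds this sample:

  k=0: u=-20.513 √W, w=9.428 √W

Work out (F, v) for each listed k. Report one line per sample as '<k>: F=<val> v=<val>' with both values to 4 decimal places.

k=0: u−w=-29.9410, u+w=-11.0850; √(b/2)=0.9823, √(2b)=1.9647; F=0.9823×(-29.941)=-29.4124, v=-11.0850/1.9647=-5.6421

0: F=-29.4124 v=-5.6421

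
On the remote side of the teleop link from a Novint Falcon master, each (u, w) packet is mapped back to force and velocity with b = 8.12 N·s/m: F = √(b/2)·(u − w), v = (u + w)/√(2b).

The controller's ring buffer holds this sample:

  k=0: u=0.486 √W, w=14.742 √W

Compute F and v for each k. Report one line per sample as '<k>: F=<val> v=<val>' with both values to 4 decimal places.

k=0: u−w=-14.2560, u+w=15.2280; √(b/2)=2.0149, √(2b)=4.0299; F=2.0149×(-14.256)=-28.7250, v=15.2280/4.0299=3.7788

0: F=-28.7250 v=3.7788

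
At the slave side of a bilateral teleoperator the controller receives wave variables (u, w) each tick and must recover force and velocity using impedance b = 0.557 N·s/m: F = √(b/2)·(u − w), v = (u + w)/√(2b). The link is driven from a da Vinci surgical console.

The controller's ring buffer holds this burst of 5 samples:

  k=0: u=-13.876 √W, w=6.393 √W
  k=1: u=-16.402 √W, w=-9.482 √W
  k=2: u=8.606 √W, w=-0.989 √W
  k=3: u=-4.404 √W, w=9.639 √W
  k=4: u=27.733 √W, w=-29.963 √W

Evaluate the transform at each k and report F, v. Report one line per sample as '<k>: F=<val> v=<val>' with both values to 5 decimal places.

k=0: u−w=-20.26900, u+w=-7.48300; √(b/2)=0.52773, √(2b)=1.05546; F=0.52773×(-20.269)=-10.69658, v=-7.48300/1.05546=-7.08979
k=1: u−w=-6.92000, u+w=-25.88400; √(b/2)=0.52773, √(2b)=1.05546; F=0.52773×(-6.92)=-3.65190, v=-25.88400/1.05546=-24.52386
k=2: u−w=9.59500, u+w=7.61700; √(b/2)=0.52773, √(2b)=1.05546; F=0.52773×9.595=5.06358, v=7.61700/1.05546=7.21675
k=3: u−w=-14.04300, u+w=5.23500; √(b/2)=0.52773, √(2b)=1.05546; F=0.52773×(-14.043)=-7.41093, v=5.23500/1.05546=4.95991
k=4: u−w=57.69600, u+w=-2.23000; √(b/2)=0.52773, √(2b)=1.05546; F=0.52773×57.696=30.44797, v=-2.23000/1.05546=-2.11282

0: F=-10.69658 v=-7.08979
1: F=-3.65190 v=-24.52386
2: F=5.06358 v=7.21675
3: F=-7.41093 v=4.95991
4: F=30.44797 v=-2.11282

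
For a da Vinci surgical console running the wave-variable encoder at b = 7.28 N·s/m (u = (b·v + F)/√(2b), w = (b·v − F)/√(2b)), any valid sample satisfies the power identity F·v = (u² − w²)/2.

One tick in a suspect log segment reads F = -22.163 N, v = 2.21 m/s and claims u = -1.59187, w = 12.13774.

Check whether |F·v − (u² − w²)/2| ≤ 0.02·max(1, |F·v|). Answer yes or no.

F·v = (-22.163)×2.21 = -48.98023 W.
(u² − w²)/2 = (2.53405 − 147.32473)/2 = -72.39534 W.
|Δ| = 23.41511;  2% of max(1, |F·v|) = 0.97960.

no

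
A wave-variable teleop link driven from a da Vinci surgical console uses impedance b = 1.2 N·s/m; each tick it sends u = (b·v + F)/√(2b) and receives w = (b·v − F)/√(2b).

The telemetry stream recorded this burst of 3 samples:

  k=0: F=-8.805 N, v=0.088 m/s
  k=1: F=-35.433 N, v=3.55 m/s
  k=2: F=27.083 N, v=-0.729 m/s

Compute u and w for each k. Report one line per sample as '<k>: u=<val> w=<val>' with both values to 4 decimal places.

k=0: b·v=1.2×0.088=0.1056; √(2b)=1.5492; u=(0.1056+(-8.805))/1.5492=-5.6154, w=(0.1056−(-8.805))/1.5492=5.7518
k=1: b·v=1.2×3.55=4.2600; √(2b)=1.5492; u=(4.2600+(-35.433))/1.5492=-20.1221, w=(4.2600−(-35.433))/1.5492=25.6217
k=2: b·v=1.2×(-0.729)=-0.8748; √(2b)=1.5492; u=(-0.8748+27.083)/1.5492=16.9173, w=(-0.8748−27.083)/1.5492=-18.0467

0: u=-5.6154 w=5.7518
1: u=-20.1221 w=25.6217
2: u=16.9173 w=-18.0467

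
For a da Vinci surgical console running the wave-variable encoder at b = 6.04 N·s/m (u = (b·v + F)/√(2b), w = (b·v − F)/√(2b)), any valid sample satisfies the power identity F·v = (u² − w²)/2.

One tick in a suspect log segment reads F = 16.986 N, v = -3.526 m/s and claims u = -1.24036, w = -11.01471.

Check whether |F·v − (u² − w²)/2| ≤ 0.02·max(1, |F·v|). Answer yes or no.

yes

F·v = 16.986×(-3.526) = -59.89264 W.
(u² − w²)/2 = (1.53849 − 121.32384)/2 = -59.89267 W.
|Δ| = 0.00004;  2% of max(1, |F·v|) = 1.19785.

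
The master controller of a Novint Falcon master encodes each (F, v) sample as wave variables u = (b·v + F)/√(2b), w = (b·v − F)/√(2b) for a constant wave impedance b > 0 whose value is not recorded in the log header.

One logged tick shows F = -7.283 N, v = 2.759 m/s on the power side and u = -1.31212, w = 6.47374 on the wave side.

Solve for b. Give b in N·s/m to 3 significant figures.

b = 1.75 N·s/m

u + w = 5.1616;  u + w = √(2b)·v, so √(2b) = 5.1616/2.759 = 1.8708.
b = (√(2b))²/2 = 3.5000/2 = 1.7500.
(Check via u − w = 2F/√(2b): u − w = -7.7859, 2F/√(2b) = -7.7858.)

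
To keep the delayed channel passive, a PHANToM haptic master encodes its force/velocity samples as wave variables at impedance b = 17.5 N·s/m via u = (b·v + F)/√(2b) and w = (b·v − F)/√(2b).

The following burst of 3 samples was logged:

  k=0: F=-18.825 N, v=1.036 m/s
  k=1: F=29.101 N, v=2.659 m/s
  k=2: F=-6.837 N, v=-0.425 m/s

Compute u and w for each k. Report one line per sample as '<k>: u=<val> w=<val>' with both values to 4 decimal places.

0: u=-0.1175 w=6.2465
1: u=12.7844 w=2.9465
2: u=-2.4128 w=-0.1015

k=0: b·v=17.5×1.036=18.1300; √(2b)=5.9161; u=(18.1300+(-18.825))/5.9161=-0.1175, w=(18.1300−(-18.825))/5.9161=6.2465
k=1: b·v=17.5×2.659=46.5325; √(2b)=5.9161; u=(46.5325+29.101)/5.9161=12.7844, w=(46.5325−29.101)/5.9161=2.9465
k=2: b·v=17.5×(-0.425)=-7.4375; √(2b)=5.9161; u=(-7.4375+(-6.837))/5.9161=-2.4128, w=(-7.4375−(-6.837))/5.9161=-0.1015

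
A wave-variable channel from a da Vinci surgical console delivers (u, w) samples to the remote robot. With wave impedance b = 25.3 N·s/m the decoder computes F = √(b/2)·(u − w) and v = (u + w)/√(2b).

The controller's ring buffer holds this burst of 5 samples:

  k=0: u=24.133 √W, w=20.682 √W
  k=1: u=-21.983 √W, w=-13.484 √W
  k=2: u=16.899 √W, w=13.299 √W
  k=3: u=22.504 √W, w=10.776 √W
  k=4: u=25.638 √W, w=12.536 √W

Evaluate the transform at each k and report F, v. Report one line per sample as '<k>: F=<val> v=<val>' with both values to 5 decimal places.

k=0: u−w=3.45100, u+w=44.81500; √(b/2)=3.55668, √(2b)=7.11337; F=3.55668×3.451=12.27412, v=44.81500/7.11337=6.30011
k=1: u−w=-8.49900, u+w=-35.46700; √(b/2)=3.55668, √(2b)=7.11337; F=3.55668×(-8.499)=-30.22826, v=-35.46700/7.11337=-4.98596
k=2: u−w=3.60000, u+w=30.19800; √(b/2)=3.55668, √(2b)=7.11337; F=3.55668×3.6=12.80406, v=30.19800/7.11337=4.24525
k=3: u−w=11.72800, u+w=33.28000; √(b/2)=3.55668, √(2b)=7.11337; F=3.55668×11.728=41.71279, v=33.28000/7.11337=4.67852
k=4: u−w=13.10200, u+w=38.17400; √(b/2)=3.55668, √(2b)=7.11337; F=3.55668×13.102=46.59967, v=38.17400/7.11337=5.36652

0: F=12.27412 v=6.30011
1: F=-30.22826 v=-4.98596
2: F=12.80406 v=4.24525
3: F=41.71279 v=4.67852
4: F=46.59967 v=5.36652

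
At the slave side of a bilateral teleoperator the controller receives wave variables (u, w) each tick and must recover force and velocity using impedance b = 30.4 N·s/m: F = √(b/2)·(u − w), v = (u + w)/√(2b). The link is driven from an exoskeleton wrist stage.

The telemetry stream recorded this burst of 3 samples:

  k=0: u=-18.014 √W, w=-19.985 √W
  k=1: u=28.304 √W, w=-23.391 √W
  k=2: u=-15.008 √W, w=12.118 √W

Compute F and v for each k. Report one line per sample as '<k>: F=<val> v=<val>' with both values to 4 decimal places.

0: F=7.6844 v=-4.8733
1: F=201.5442 v=0.6301
2: F=-105.7566 v=-0.3706

k=0: u−w=1.9710, u+w=-37.9990; √(b/2)=3.8987, √(2b)=7.7974; F=3.8987×1.971=7.6844, v=-37.9990/7.7974=-4.8733
k=1: u−w=51.6950, u+w=4.9130; √(b/2)=3.8987, √(2b)=7.7974; F=3.8987×51.695=201.5442, v=4.9130/7.7974=0.6301
k=2: u−w=-27.1260, u+w=-2.8900; √(b/2)=3.8987, √(2b)=7.7974; F=3.8987×(-27.126)=-105.7566, v=-2.8900/7.7974=-0.3706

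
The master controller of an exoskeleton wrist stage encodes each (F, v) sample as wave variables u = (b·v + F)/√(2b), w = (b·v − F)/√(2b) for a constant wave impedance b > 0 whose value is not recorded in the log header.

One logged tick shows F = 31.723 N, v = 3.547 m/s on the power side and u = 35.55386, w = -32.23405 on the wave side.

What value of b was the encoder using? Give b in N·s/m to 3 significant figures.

b = 0.438 N·s/m

u + w = 3.31981;  u + w = √(2b)·v, so √(2b) = 3.31981/3.547 = 0.93595.
b = (√(2b))²/2 = 0.87600/2 = 0.43800.
(Check via u − w = 2F/√(2b): u − w = 67.78791, 2F/√(2b) = 67.78790.)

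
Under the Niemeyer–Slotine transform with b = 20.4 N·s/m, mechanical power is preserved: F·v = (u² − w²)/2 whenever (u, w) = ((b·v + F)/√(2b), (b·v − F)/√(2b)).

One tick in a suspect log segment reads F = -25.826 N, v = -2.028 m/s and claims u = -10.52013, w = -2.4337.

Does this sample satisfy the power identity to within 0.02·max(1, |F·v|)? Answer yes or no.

F·v = (-25.826)×(-2.028) = 52.37513 W.
(u² − w²)/2 = (110.67314 − 5.92290)/2 = 52.37512 W.
|Δ| = 0.00001;  2% of max(1, |F·v|) = 1.04750.

yes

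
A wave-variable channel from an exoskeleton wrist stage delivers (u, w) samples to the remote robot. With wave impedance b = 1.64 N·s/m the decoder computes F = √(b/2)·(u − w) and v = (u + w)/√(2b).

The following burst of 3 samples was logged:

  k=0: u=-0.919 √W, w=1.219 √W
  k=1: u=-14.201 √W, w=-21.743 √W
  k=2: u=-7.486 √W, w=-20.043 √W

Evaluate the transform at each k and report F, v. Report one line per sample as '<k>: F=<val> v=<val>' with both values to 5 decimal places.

0: F=-1.93604 v=0.16565
1: F=6.82957 v=-19.84675
2: F=11.37085 v=-15.20035

k=0: u−w=-2.13800, u+w=0.30000; √(b/2)=0.90554, √(2b)=1.81108; F=0.90554×(-2.138)=-1.93604, v=0.30000/1.81108=0.16565
k=1: u−w=7.54200, u+w=-35.94400; √(b/2)=0.90554, √(2b)=1.81108; F=0.90554×7.542=6.82957, v=-35.94400/1.81108=-19.84675
k=2: u−w=12.55700, u+w=-27.52900; √(b/2)=0.90554, √(2b)=1.81108; F=0.90554×12.557=11.37085, v=-27.52900/1.81108=-15.20035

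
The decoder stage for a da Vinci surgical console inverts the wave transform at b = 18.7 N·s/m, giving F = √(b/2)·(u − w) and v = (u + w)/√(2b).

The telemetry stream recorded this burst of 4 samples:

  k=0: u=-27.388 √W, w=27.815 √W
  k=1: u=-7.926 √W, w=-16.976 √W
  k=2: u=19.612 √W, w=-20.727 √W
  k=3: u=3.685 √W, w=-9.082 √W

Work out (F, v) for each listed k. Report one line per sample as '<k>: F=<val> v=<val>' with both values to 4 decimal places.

k=0: u−w=-55.2030, u+w=0.4270; √(b/2)=3.0578, √(2b)=6.1156; F=3.0578×(-55.203)=-168.7985, v=0.4270/6.1156=0.0698
k=1: u−w=9.0500, u+w=-24.9020; √(b/2)=3.0578, √(2b)=6.1156; F=3.0578×9.05=27.6729, v=-24.9020/6.1156=-4.0719
k=2: u−w=40.3390, u+w=-1.1150; √(b/2)=3.0578, √(2b)=6.1156; F=3.0578×40.339=123.3477, v=-1.1150/6.1156=-0.1823
k=3: u−w=12.7670, u+w=-5.3970; √(b/2)=3.0578, √(2b)=6.1156; F=3.0578×12.767=39.0386, v=-5.3970/6.1156=-0.8825

0: F=-168.7985 v=0.0698
1: F=27.6729 v=-4.0719
2: F=123.3477 v=-0.1823
3: F=39.0386 v=-0.8825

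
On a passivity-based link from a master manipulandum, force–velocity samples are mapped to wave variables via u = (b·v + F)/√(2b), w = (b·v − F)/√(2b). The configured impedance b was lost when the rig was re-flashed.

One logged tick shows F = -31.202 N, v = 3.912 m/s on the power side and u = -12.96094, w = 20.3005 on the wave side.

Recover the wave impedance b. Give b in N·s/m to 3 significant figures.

u + w = 7.33956;  u + w = √(2b)·v, so √(2b) = 7.33956/3.912 = 1.87617.
b = (√(2b))²/2 = 3.52000/2 = 1.76000.
(Check via u − w = 2F/√(2b): u − w = -33.26144, 2F/√(2b) = -33.26146.)

b = 1.76 N·s/m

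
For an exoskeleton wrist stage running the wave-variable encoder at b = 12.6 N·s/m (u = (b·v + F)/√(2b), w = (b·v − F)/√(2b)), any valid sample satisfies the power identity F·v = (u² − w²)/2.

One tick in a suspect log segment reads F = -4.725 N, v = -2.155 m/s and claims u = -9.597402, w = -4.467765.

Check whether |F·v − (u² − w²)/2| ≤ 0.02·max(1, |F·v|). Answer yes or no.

no

F·v = (-4.725)×(-2.155) = 10.182375 W.
(u² − w²)/2 = (92.110125 − 19.960924)/2 = 36.074601 W.
|Δ| = 25.892226;  2% of max(1, |F·v|) = 0.203647.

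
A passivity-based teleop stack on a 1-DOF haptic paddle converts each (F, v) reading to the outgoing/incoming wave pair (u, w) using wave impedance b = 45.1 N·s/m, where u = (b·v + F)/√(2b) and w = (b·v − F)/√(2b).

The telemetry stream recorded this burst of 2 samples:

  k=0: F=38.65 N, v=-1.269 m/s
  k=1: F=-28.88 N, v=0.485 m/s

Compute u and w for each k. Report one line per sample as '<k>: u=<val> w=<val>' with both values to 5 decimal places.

k=0: b·v=45.1×(-1.269)=-57.23190; √(2b)=9.49737; u=(-57.23190+38.65)/9.49737=-1.95653, w=(-57.23190−38.65)/9.49737=-10.09563
k=1: b·v=45.1×0.485=21.87350; √(2b)=9.49737; u=(21.87350+(-28.88))/9.49737=-0.73773, w=(21.87350−(-28.88))/9.49737=5.34395

0: u=-1.95653 w=-10.09563
1: u=-0.73773 w=5.34395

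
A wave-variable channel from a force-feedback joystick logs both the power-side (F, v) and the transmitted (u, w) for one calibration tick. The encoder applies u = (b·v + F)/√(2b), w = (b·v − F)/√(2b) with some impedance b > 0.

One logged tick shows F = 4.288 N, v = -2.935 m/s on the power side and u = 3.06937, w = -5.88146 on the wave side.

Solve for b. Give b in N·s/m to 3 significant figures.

b = 0.459 N·s/m

u + w = -2.8121;  u + w = √(2b)·v, so √(2b) = -2.8121/(-2.935) = 0.9581.
b = (√(2b))²/2 = 0.9180/2 = 0.4590.
(Check via u − w = 2F/√(2b): u − w = 8.9508, 2F/√(2b) = 8.9508.)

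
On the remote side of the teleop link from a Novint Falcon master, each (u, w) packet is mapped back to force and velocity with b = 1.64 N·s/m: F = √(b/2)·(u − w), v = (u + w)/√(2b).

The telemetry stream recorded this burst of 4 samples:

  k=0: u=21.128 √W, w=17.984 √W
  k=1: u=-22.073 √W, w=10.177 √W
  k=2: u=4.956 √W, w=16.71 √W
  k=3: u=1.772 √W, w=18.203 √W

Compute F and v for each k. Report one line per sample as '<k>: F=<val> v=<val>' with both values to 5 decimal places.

k=0: u−w=3.14400, u+w=39.11200; √(b/2)=0.90554, √(2b)=1.81108; F=0.90554×3.144=2.84701, v=39.11200/1.81108=21.59599
k=1: u−w=-32.25000, u+w=-11.89600; √(b/2)=0.90554, √(2b)=1.81108; F=0.90554×(-32.25)=-29.20362, v=-11.89600/1.81108=-6.56847
k=2: u−w=-11.75400, u+w=21.66600; √(b/2)=0.90554, √(2b)=1.81108; F=0.90554×(-11.754)=-10.64370, v=21.66600/1.81108=11.96305
k=3: u−w=-16.43100, u+w=19.97500; √(b/2)=0.90554, √(2b)=1.81108; F=0.90554×(-16.431)=-14.87890, v=19.97500/1.81108=11.02935

0: F=2.84701 v=21.59599
1: F=-29.20362 v=-6.56847
2: F=-10.64370 v=11.96305
3: F=-14.87890 v=11.02935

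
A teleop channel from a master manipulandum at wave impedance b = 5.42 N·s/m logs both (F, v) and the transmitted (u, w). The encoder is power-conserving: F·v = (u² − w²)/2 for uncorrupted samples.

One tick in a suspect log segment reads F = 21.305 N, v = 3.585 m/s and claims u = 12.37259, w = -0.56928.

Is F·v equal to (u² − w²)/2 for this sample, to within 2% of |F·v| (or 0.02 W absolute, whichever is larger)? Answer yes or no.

F·v = 21.305×3.585 = 76.3784 W.
(u² − w²)/2 = (153.0810 − 0.3241)/2 = 76.3785 W.
|Δ| = 0.0000;  2% of max(1, |F·v|) = 1.5276.

yes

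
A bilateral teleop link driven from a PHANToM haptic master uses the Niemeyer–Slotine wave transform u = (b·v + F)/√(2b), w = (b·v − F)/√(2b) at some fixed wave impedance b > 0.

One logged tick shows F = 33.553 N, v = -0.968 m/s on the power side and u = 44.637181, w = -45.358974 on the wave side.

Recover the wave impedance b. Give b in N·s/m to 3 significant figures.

u + w = -0.721793;  u + w = √(2b)·v, so √(2b) = -0.721793/(-0.968) = 0.745654.
b = (√(2b))²/2 = 0.556000/2 = 0.278000.
(Check via u − w = 2F/√(2b): u − w = 89.996155, 2F/√(2b) = 89.996173.)

b = 0.278 N·s/m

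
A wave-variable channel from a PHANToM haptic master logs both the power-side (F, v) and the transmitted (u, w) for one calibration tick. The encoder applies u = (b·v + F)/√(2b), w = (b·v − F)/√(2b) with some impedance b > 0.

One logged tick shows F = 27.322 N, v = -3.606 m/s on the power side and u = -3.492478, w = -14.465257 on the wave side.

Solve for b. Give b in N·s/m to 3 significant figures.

b = 12.4 N·s/m

u + w = -17.957735;  u + w = √(2b)·v, so √(2b) = -17.957735/(-3.606) = 4.979960.
b = (√(2b))²/2 = 24.800000/2 = 12.400000.
(Check via u − w = 2F/√(2b): u − w = 10.972779, 2F/√(2b) = 10.972779.)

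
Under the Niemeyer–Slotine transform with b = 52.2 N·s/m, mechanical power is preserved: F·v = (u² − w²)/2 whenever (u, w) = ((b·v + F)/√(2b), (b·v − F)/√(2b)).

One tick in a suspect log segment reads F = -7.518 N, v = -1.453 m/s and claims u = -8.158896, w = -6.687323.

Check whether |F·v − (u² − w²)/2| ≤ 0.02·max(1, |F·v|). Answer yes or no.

yes

F·v = (-7.518)×(-1.453) = 10.923654 W.
(u² − w²)/2 = (66.567584 − 44.720289)/2 = 10.923648 W.
|Δ| = 0.000006;  2% of max(1, |F·v|) = 0.218473.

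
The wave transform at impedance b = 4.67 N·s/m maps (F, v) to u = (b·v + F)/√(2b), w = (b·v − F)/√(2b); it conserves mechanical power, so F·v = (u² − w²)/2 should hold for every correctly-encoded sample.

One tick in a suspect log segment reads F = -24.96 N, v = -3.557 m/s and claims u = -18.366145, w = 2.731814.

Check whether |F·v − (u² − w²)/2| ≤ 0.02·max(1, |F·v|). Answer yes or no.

F·v = (-24.96)×(-3.557) = 88.782720 W.
(u² − w²)/2 = (337.315282 − 7.462808)/2 = 164.926237 W.
|Δ| = 76.143517;  2% of max(1, |F·v|) = 1.775654.

no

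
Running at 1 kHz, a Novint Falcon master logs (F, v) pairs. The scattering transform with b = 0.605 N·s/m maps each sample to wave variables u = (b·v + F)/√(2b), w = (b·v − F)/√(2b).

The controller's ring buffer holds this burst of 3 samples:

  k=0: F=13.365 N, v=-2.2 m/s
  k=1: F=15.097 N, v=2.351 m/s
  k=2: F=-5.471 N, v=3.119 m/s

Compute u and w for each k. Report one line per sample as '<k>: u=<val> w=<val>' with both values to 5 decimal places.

k=0: b·v=0.605×(-2.2)=-1.33100; √(2b)=1.10000; u=(-1.33100+13.365)/1.10000=10.94000, w=(-1.33100−13.365)/1.10000=-13.36000
k=1: b·v=0.605×2.351=1.42236; √(2b)=1.10000; u=(1.42236+15.097)/1.10000=15.01760, w=(1.42236−15.097)/1.10000=-12.43150
k=2: b·v=0.605×3.119=1.88699; √(2b)=1.10000; u=(1.88699+(-5.471))/1.10000=-3.25819, w=(1.88699−(-5.471))/1.10000=6.68909

0: u=10.94000 w=-13.36000
1: u=15.01760 w=-12.43150
2: u=-3.25819 w=6.68909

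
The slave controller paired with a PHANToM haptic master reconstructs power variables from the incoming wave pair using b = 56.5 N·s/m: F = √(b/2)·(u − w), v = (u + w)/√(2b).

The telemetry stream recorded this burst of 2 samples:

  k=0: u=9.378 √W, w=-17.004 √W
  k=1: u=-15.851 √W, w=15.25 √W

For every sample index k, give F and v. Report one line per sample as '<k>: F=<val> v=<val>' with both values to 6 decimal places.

0: F=140.222253 v=-0.717394
1: F=-165.304082 v=-0.056537

k=0: u−w=26.382000, u+w=-7.626000; √(b/2)=5.315073, √(2b)=10.630146; F=5.315073×26.382=140.222253, v=-7.626000/10.630146=-0.717394
k=1: u−w=-31.101000, u+w=-0.601000; √(b/2)=5.315073, √(2b)=10.630146; F=5.315073×(-31.101)=-165.304082, v=-0.601000/10.630146=-0.056537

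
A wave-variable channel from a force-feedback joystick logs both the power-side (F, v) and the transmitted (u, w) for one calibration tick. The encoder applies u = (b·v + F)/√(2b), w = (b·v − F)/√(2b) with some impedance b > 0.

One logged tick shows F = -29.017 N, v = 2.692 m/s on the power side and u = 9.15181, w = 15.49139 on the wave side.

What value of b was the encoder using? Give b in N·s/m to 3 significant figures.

u + w = 24.6432;  u + w = √(2b)·v, so √(2b) = 24.6432/2.692 = 9.1542.
b = (√(2b))²/2 = 83.8000/2 = 41.9000.
(Check via u − w = 2F/√(2b): u − w = -6.3396, 2F/√(2b) = -6.3396.)

b = 41.9 N·s/m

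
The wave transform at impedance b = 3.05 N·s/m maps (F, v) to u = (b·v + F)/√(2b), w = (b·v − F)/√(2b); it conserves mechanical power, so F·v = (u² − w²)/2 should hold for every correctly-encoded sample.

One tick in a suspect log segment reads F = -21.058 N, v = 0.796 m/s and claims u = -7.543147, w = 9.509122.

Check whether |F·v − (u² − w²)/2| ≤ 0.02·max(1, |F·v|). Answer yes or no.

yes

F·v = (-21.058)×0.796 = -16.762168 W.
(u² − w²)/2 = (56.899067 − 90.423401)/2 = -16.762167 W.
|Δ| = 0.000001;  2% of max(1, |F·v|) = 0.335243.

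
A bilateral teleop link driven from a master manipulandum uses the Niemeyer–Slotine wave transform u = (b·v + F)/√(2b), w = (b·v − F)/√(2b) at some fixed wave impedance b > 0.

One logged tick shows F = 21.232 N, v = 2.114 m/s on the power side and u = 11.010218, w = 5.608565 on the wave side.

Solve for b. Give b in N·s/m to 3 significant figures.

b = 30.9 N·s/m

u + w = 16.618783;  u + w = √(2b)·v, so √(2b) = 16.618783/2.114 = 7.861298.
b = (√(2b))²/2 = 61.799999/2 = 30.900000.
(Check via u − w = 2F/√(2b): u − w = 5.401653, 2F/√(2b) = 5.401653.)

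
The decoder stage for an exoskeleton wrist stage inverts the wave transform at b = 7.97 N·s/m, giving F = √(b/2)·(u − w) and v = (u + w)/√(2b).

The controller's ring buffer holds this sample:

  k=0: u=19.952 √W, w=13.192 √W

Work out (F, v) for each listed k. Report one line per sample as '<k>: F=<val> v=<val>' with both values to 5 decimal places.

0: F=13.49463 v=8.30158

k=0: u−w=6.76000, u+w=33.14400; √(b/2)=1.99625, √(2b)=3.99249; F=1.99625×6.76=13.49463, v=33.14400/3.99249=8.30158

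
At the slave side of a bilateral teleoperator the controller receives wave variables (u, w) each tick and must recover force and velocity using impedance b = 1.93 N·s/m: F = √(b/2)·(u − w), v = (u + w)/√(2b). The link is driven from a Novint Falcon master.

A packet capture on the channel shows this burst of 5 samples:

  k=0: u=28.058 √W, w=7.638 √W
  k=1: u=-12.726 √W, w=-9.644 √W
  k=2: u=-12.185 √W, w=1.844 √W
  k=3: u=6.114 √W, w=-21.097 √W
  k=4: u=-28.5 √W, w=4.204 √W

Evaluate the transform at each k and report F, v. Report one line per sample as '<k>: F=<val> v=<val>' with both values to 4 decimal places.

k=0: u−w=20.4200, u+w=35.6960; √(b/2)=0.9823, √(2b)=1.9647; F=0.9823×20.42=20.0595, v=35.6960/1.9647=18.1688
k=1: u−w=-3.0820, u+w=-22.3700; √(b/2)=0.9823, √(2b)=1.9647; F=0.9823×(-3.082)=-3.0276, v=-22.3700/1.9647=-11.3860
k=2: u−w=-14.0290, u+w=-10.3410; √(b/2)=0.9823, √(2b)=1.9647; F=0.9823×(-14.029)=-13.7813, v=-10.3410/1.9647=-5.2634
k=3: u−w=27.2110, u+w=-14.9830; √(b/2)=0.9823, √(2b)=1.9647; F=0.9823×27.211=26.7306, v=-14.9830/1.9647=-7.6261
k=4: u−w=-32.7040, u+w=-24.2960; √(b/2)=0.9823, √(2b)=1.9647; F=0.9823×(-32.704)=-32.1266, v=-24.2960/1.9647=-12.3663

0: F=20.0595 v=18.1688
1: F=-3.0276 v=-11.3860
2: F=-13.7813 v=-5.2634
3: F=26.7306 v=-7.6261
4: F=-32.1266 v=-12.3663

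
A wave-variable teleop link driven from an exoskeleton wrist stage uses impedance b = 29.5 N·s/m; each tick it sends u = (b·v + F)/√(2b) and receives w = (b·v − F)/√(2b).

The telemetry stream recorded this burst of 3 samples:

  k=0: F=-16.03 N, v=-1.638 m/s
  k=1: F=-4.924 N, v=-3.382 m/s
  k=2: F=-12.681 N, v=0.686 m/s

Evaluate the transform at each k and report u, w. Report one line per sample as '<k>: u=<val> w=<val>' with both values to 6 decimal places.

0: u=-8.377787 w=-4.203930
1: u=-13.629868 w=-12.347767
2: u=0.983707 w=4.285559

k=0: b·v=29.5×(-1.638)=-48.321000; √(2b)=7.681146; u=(-48.321000+(-16.03))/7.681146=-8.377787, w=(-48.321000−(-16.03))/7.681146=-4.203930
k=1: b·v=29.5×(-3.382)=-99.769000; √(2b)=7.681146; u=(-99.769000+(-4.924))/7.681146=-13.629868, w=(-99.769000−(-4.924))/7.681146=-12.347767
k=2: b·v=29.5×0.686=20.237000; √(2b)=7.681146; u=(20.237000+(-12.681))/7.681146=0.983707, w=(20.237000−(-12.681))/7.681146=4.285559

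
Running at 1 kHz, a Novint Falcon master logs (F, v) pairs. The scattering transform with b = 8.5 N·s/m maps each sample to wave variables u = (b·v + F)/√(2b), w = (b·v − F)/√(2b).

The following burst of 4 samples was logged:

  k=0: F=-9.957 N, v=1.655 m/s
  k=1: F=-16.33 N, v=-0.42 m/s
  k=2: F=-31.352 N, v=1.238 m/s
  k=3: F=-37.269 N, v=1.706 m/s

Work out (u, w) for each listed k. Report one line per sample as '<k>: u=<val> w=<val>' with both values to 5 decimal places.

0: u=0.99694 w=5.82680
1: u=-4.82646 w=3.09475
2: u=-5.05177 w=10.15618
3: u=-5.52205 w=12.55607

k=0: b·v=8.5×1.655=14.06750; √(2b)=4.12311; u=(14.06750+(-9.957))/4.12311=0.99694, w=(14.06750−(-9.957))/4.12311=5.82680
k=1: b·v=8.5×(-0.42)=-3.57000; √(2b)=4.12311; u=(-3.57000+(-16.33))/4.12311=-4.82646, w=(-3.57000−(-16.33))/4.12311=3.09475
k=2: b·v=8.5×1.238=10.52300; √(2b)=4.12311; u=(10.52300+(-31.352))/4.12311=-5.05177, w=(10.52300−(-31.352))/4.12311=10.15618
k=3: b·v=8.5×1.706=14.50100; √(2b)=4.12311; u=(14.50100+(-37.269))/4.12311=-5.52205, w=(14.50100−(-37.269))/4.12311=12.55607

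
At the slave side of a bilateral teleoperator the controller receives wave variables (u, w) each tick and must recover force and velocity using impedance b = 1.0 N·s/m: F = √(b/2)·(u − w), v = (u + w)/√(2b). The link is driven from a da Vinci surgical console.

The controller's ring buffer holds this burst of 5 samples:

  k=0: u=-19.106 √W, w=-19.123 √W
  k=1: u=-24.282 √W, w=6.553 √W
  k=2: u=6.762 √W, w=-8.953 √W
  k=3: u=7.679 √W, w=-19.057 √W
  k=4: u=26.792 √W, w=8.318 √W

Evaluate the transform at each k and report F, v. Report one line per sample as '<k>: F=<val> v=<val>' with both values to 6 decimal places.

0: F=0.012021 v=-27.031985
1: F=-21.803638 v=-12.536296
2: F=11.112183 v=-1.549271
3: F=18.905207 v=-8.045461
4: F=13.063091 v=24.826519

k=0: u−w=0.017000, u+w=-38.229000; √(b/2)=0.707107, √(2b)=1.414214; F=0.707107×0.017=0.012021, v=-38.229000/1.414214=-27.031985
k=1: u−w=-30.835000, u+w=-17.729000; √(b/2)=0.707107, √(2b)=1.414214; F=0.707107×(-30.835)=-21.803638, v=-17.729000/1.414214=-12.536296
k=2: u−w=15.715000, u+w=-2.191000; √(b/2)=0.707107, √(2b)=1.414214; F=0.707107×15.715=11.112183, v=-2.191000/1.414214=-1.549271
k=3: u−w=26.736000, u+w=-11.378000; √(b/2)=0.707107, √(2b)=1.414214; F=0.707107×26.736=18.905207, v=-11.378000/1.414214=-8.045461
k=4: u−w=18.474000, u+w=35.110000; √(b/2)=0.707107, √(2b)=1.414214; F=0.707107×18.474=13.063091, v=35.110000/1.414214=24.826519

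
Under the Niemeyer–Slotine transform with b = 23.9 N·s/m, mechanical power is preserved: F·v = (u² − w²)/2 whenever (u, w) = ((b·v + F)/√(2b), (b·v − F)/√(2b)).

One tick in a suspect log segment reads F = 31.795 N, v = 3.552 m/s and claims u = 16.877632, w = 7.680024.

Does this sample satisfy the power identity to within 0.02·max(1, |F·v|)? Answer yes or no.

F·v = 31.795×3.552 = 112.935840 W.
(u² − w²)/2 = (284.854462 − 58.982769)/2 = 112.935847 W.
|Δ| = 0.000007;  2% of max(1, |F·v|) = 2.258717.

yes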